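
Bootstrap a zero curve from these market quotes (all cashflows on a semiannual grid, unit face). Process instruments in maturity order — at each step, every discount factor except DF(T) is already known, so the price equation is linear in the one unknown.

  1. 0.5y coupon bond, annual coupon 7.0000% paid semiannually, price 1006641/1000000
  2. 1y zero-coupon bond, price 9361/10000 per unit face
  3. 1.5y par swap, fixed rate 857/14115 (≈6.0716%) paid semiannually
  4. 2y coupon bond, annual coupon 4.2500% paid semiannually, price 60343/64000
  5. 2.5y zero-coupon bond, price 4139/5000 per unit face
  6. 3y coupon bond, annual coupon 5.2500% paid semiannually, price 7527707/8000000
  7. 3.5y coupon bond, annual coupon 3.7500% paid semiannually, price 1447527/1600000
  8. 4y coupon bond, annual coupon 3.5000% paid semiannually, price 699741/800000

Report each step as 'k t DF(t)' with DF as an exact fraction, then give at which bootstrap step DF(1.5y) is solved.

1 1/2 4863/5000
2 1 9361/10000
3 3/2 9143/10000
4 2 1729/2000
5 5/2 4139/5000
6 3 4007/5000
7 7/2 3951/5000
8 4 3773/5000
DF(1.5y) is solved at step 3

step 1 [0.5y] bond c/2=7/200: DF=(1006641/1000000 − 7/200·(0))/(1+7/200) = 4863/5000 ≈ 0.972600
step 2 [1y] zero: DF = P = 9361/10000 ≈ 0.936100
step 3 [1.5y] swap r/2=857/28230: DF=(1 − 857/28230·(0.972600+0.936100))/(1+857/28230) = 9143/10000 ≈ 0.914300
step 4 [2y] bond c/2=17/800: DF=(60343/64000 − 17/800·(0.972600+0.936100+0.914300))/(1+17/800) = 1729/2000 ≈ 0.864500
step 5 [2.5y] zero: DF = P = 4139/5000 ≈ 0.827800
step 6 [3y] bond c/2=21/800: DF=(7527707/8000000 − 21/800·(0.972600+0.936100+0.914300+0.864500+0.827800))/(1+21/800) = 4007/5000 ≈ 0.801400
step 7 [3.5y] bond c/2=3/160: DF=(1447527/1600000 − 3/160·(0.972600+0.936100+0.914300+0.864500+0.827800+0.801400))/(1+3/160) = 3951/5000 ≈ 0.790200
step 8 [4y] bond c/2=7/400: DF=(699741/800000 − 7/400·(0.972600+0.936100+0.914300+0.864500+0.827800+0.801400+0.790200))/(1+7/400) = 3773/5000 ≈ 0.754600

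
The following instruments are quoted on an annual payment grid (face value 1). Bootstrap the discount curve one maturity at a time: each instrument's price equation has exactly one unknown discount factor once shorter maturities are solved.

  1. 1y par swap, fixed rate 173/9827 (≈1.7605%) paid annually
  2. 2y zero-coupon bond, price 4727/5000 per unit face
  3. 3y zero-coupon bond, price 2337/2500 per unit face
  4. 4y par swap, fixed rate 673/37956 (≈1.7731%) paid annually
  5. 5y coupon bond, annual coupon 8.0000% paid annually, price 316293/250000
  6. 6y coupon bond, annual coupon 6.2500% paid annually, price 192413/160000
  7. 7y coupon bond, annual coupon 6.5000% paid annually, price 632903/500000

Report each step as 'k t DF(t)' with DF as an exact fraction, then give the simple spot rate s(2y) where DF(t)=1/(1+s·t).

step 1 [1y] swap r/1=173/9827: DF=(1 − 173/9827·(0))/(1+173/9827) = 9827/10000 ≈ 0.982700
step 2 [2y] zero: DF = P = 4727/5000 ≈ 0.945400
step 3 [3y] zero: DF = P = 2337/2500 ≈ 0.934800
step 4 [4y] swap r/1=673/37956: DF=(1 − 673/37956·(0.982700+0.945400+0.934800))/(1+673/37956) = 9327/10000 ≈ 0.932700
step 5 [5y] bond c/1=2/25: DF=(316293/250000 − 2/25·(0.982700+0.945400+0.934800+0.932700))/(1+2/25) = 8903/10000 ≈ 0.890300
step 6 [6y] bond c/1=1/16: DF=(192413/160000 − 1/16·(0.982700+0.945400+0.934800+0.932700+0.890300))/(1+1/16) = 4281/5000 ≈ 0.856200
step 7 [7y] bond c/1=13/200: DF=(632903/500000 − 13/200·(0.982700+0.945400+0.934800+0.932700+0.890300+0.856200))/(1+13/200) = 8503/10000 ≈ 0.850300

1 1 9827/10000
2 2 4727/5000
3 3 2337/2500
4 4 9327/10000
5 5 8903/10000
6 6 4281/5000
7 7 8503/10000
s(2y) = (1/(4727/5000) − 1)/(2) = 273/9454 ≈ 2.8877%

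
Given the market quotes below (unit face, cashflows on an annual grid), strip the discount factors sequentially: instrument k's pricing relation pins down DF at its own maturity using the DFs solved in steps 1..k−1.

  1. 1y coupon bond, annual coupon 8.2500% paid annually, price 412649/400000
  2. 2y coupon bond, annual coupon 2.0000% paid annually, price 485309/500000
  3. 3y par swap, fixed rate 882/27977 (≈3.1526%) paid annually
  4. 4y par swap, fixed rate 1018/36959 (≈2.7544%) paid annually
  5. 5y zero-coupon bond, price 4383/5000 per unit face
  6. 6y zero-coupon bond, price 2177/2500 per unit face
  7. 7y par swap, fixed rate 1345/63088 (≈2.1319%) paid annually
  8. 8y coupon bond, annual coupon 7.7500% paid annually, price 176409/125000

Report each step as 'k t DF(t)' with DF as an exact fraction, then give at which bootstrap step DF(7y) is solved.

1 1 953/1000
2 2 9329/10000
3 3 4559/5000
4 4 4491/5000
5 5 4383/5000
6 6 2177/2500
7 7 1731/2000
8 8 107/125
DF(7y) is solved at step 7

step 1 [1y] bond c/1=33/400: DF=(412649/400000 − 33/400·(0))/(1+33/400) = 953/1000 ≈ 0.953000
step 2 [2y] bond c/1=1/50: DF=(485309/500000 − 1/50·(0.953000))/(1+1/50) = 9329/10000 ≈ 0.932900
step 3 [3y] swap r/1=882/27977: DF=(1 − 882/27977·(0.953000+0.932900))/(1+882/27977) = 4559/5000 ≈ 0.911800
step 4 [4y] swap r/1=1018/36959: DF=(1 − 1018/36959·(0.953000+0.932900+0.911800))/(1+1018/36959) = 4491/5000 ≈ 0.898200
step 5 [5y] zero: DF = P = 4383/5000 ≈ 0.876600
step 6 [6y] zero: DF = P = 2177/2500 ≈ 0.870800
step 7 [7y] swap r/1=1345/63088: DF=(1 − 1345/63088·(0.953000+0.932900+0.911800+0.898200+0.876600+0.870800))/(1+1345/63088) = 1731/2000 ≈ 0.865500
step 8 [8y] bond c/1=31/400: DF=(176409/125000 − 31/400·(0.953000+0.932900+0.911800+0.898200+0.876600+0.870800+0.865500))/(1+31/400) = 107/125 ≈ 0.856000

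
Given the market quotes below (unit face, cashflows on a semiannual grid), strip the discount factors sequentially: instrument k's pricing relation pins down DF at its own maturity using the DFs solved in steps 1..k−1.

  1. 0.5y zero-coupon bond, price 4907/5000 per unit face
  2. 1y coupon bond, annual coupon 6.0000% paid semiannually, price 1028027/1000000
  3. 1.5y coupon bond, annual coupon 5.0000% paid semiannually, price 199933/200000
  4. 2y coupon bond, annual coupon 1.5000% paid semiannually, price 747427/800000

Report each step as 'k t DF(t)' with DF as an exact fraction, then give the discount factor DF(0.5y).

1 1/2 4907/5000
2 1 1939/2000
3 3/2 9277/10000
4 2 9059/10000
DF(0.5y) = 4907/5000 ≈ 0.981400

step 1 [0.5y] zero: DF = P = 4907/5000 ≈ 0.981400
step 2 [1y] bond c/2=3/100: DF=(1028027/1000000 − 3/100·(0.981400))/(1+3/100) = 1939/2000 ≈ 0.969500
step 3 [1.5y] bond c/2=1/40: DF=(199933/200000 − 1/40·(0.981400+0.969500))/(1+1/40) = 9277/10000 ≈ 0.927700
step 4 [2y] bond c/2=3/400: DF=(747427/800000 − 3/400·(0.981400+0.969500+0.927700))/(1+3/400) = 9059/10000 ≈ 0.905900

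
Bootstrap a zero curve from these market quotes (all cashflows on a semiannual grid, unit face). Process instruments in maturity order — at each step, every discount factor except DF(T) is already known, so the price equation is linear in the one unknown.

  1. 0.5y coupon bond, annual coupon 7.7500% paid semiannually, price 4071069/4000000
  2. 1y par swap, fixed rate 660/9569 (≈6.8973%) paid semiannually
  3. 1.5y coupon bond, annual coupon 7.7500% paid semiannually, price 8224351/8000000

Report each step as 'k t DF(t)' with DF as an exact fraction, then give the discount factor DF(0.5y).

step 1 [0.5y] bond c/2=31/800: DF=(4071069/4000000 − 31/800·(0))/(1+31/800) = 4899/5000 ≈ 0.979800
step 2 [1y] swap r/2=330/9569: DF=(1 − 330/9569·(0.979800))/(1+330/9569) = 467/500 ≈ 0.934000
step 3 [1.5y] bond c/2=31/800: DF=(8224351/8000000 − 31/800·(0.979800+0.934000))/(1+31/800) = 9183/10000 ≈ 0.918300

1 1/2 4899/5000
2 1 467/500
3 3/2 9183/10000
DF(0.5y) = 4899/5000 ≈ 0.979800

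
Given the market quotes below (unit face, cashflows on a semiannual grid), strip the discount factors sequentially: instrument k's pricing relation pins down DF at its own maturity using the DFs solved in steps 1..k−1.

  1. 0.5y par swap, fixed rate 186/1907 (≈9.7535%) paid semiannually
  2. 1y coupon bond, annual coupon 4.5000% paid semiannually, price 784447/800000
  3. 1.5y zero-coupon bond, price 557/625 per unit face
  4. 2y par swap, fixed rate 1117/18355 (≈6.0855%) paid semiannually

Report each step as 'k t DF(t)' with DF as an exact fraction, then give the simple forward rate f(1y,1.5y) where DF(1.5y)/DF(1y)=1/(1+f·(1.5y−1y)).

step 1 [0.5y] swap r/2=93/1907: DF=(1 − 93/1907·(0))/(1+93/1907) = 1907/2000 ≈ 0.953500
step 2 [1y] bond c/2=9/400: DF=(784447/800000 − 9/400·(0.953500))/(1+9/400) = 469/500 ≈ 0.938000
step 3 [1.5y] zero: DF = P = 557/625 ≈ 0.891200
step 4 [2y] swap r/2=1117/36710: DF=(1 − 1117/36710·(0.953500+0.938000+0.891200))/(1+1117/36710) = 8883/10000 ≈ 0.888300

1 1/2 1907/2000
2 1 469/500
3 3/2 557/625
4 2 8883/10000
f(1y,1.5y) = ((469/500)/(557/625) − 1)/(1/2) = 117/1114 ≈ 10.5027%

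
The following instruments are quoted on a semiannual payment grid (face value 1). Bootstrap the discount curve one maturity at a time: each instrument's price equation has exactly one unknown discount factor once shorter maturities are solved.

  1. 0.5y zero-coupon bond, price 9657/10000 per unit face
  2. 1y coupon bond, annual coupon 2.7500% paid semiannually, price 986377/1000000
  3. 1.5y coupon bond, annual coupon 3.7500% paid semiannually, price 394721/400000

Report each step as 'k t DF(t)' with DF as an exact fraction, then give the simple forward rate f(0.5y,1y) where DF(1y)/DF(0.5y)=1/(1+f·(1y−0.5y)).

step 1 [0.5y] zero: DF = P = 9657/10000 ≈ 0.965700
step 2 [1y] bond c/2=11/800: DF=(986377/1000000 − 11/800·(0.965700))/(1+11/800) = 9599/10000 ≈ 0.959900
step 3 [1.5y] bond c/2=3/160: DF=(394721/400000 − 3/160·(0.965700+0.959900))/(1+3/160) = 2333/2500 ≈ 0.933200

1 1/2 9657/10000
2 1 9599/10000
3 3/2 2333/2500
f(0.5y,1y) = ((9657/10000)/(9599/10000) − 1)/(1/2) = 4/331 ≈ 1.2085%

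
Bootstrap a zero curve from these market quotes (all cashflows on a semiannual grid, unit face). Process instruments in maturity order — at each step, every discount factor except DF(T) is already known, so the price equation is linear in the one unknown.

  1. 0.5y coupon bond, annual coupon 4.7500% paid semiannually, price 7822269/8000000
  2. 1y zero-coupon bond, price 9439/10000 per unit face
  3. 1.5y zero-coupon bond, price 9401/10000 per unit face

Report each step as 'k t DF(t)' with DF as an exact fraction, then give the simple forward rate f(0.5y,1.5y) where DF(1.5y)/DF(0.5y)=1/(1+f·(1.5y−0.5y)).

1 1/2 9551/10000
2 1 9439/10000
3 3/2 9401/10000
f(0.5y,1.5y) = ((9551/10000)/(9401/10000) − 1)/(1) = 150/9401 ≈ 1.5956%

step 1 [0.5y] bond c/2=19/800: DF=(7822269/8000000 − 19/800·(0))/(1+19/800) = 9551/10000 ≈ 0.955100
step 2 [1y] zero: DF = P = 9439/10000 ≈ 0.943900
step 3 [1.5y] zero: DF = P = 9401/10000 ≈ 0.940100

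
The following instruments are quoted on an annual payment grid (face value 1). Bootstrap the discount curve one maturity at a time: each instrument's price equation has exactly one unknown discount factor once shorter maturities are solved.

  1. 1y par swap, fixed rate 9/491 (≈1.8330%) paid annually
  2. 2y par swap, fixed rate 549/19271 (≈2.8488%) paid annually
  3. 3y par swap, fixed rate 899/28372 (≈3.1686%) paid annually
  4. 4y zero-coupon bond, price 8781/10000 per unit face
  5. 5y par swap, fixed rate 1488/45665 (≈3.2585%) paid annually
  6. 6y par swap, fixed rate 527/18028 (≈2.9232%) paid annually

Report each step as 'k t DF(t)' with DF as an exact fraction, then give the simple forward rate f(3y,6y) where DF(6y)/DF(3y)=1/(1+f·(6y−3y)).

1 1 491/500
2 2 9451/10000
3 3 9101/10000
4 4 8781/10000
5 5 532/625
6 6 8419/10000
f(3y,6y) = ((9101/10000)/(8419/10000) − 1)/(3) = 682/25257 ≈ 2.7002%

step 1 [1y] swap r/1=9/491: DF=(1 − 9/491·(0))/(1+9/491) = 491/500 ≈ 0.982000
step 2 [2y] swap r/1=549/19271: DF=(1 − 549/19271·(0.982000))/(1+549/19271) = 9451/10000 ≈ 0.945100
step 3 [3y] swap r/1=899/28372: DF=(1 − 899/28372·(0.982000+0.945100))/(1+899/28372) = 9101/10000 ≈ 0.910100
step 4 [4y] zero: DF = P = 8781/10000 ≈ 0.878100
step 5 [5y] swap r/1=1488/45665: DF=(1 − 1488/45665·(0.982000+0.945100+0.910100+0.878100))/(1+1488/45665) = 532/625 ≈ 0.851200
step 6 [6y] swap r/1=527/18028: DF=(1 − 527/18028·(0.982000+0.945100+0.910100+0.878100+0.851200))/(1+527/18028) = 8419/10000 ≈ 0.841900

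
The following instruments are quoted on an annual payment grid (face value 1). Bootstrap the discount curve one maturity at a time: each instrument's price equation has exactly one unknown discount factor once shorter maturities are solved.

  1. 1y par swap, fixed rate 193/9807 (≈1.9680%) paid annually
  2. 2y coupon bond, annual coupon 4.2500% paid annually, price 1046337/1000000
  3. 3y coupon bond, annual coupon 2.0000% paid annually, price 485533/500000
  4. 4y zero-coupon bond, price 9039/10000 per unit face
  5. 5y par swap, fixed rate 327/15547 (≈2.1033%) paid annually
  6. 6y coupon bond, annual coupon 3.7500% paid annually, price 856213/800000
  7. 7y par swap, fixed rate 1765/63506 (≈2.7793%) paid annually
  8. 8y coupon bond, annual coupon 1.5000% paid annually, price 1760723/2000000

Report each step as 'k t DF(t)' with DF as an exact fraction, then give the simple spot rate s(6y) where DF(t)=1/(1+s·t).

step 1 [1y] swap r/1=193/9807: DF=(1 − 193/9807·(0))/(1+193/9807) = 9807/10000 ≈ 0.980700
step 2 [2y] bond c/1=17/400: DF=(1046337/1000000 − 17/400·(0.980700))/(1+17/400) = 9637/10000 ≈ 0.963700
step 3 [3y] bond c/1=1/50: DF=(485533/500000 − 1/50·(0.980700+0.963700))/(1+1/50) = 9139/10000 ≈ 0.913900
step 4 [4y] zero: DF = P = 9039/10000 ≈ 0.903900
step 5 [5y] swap r/1=327/15547: DF=(1 − 327/15547·(0.980700+0.963700+0.913900+0.903900))/(1+327/15547) = 9019/10000 ≈ 0.901900
step 6 [6y] bond c/1=3/80: DF=(856213/800000 − 3/80·(0.980700+0.963700+0.913900+0.903900+0.901900))/(1+3/80) = 863/1000 ≈ 0.863000
step 7 [7y] swap r/1=1765/63506: DF=(1 − 1765/63506·(0.980700+0.963700+0.913900+0.903900+0.901900+0.863000))/(1+1765/63506) = 1647/2000 ≈ 0.823500
step 8 [8y] bond c/1=3/200: DF=(1760723/2000000 − 3/200·(0.980700+0.963700+0.913900+0.903900+0.901900+0.863000+0.823500))/(1+3/200) = 1547/2000 ≈ 0.773500

1 1 9807/10000
2 2 9637/10000
3 3 9139/10000
4 4 9039/10000
5 5 9019/10000
6 6 863/1000
7 7 1647/2000
8 8 1547/2000
s(6y) = (1/(863/1000) − 1)/(6) = 137/5178 ≈ 2.6458%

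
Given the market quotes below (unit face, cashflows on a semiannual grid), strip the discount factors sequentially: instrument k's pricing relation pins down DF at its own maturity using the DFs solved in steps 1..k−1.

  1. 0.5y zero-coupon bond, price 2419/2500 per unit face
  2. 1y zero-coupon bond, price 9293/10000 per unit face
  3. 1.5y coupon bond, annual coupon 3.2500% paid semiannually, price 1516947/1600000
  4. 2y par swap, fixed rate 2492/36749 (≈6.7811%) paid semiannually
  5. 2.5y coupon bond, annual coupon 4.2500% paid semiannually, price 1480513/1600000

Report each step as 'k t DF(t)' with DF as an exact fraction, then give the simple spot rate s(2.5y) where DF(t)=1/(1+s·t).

step 1 [0.5y] zero: DF = P = 2419/2500 ≈ 0.967600
step 2 [1y] zero: DF = P = 9293/10000 ≈ 0.929300
step 3 [1.5y] bond c/2=13/800: DF=(1516947/1600000 − 13/800·(0.967600+0.929300))/(1+13/800) = 4513/5000 ≈ 0.902600
step 4 [2y] swap r/2=1246/36749: DF=(1 − 1246/36749·(0.967600+0.929300+0.902600))/(1+1246/36749) = 4377/5000 ≈ 0.875400
step 5 [2.5y] bond c/2=17/800: DF=(1480513/1600000 − 17/800·(0.967600+0.929300+0.902600+0.875400))/(1+17/800) = 1037/1250 ≈ 0.829600

1 1/2 2419/2500
2 1 9293/10000
3 3/2 4513/5000
4 2 4377/5000
5 5/2 1037/1250
s(2.5y) = (1/(1037/1250) − 1)/(5/2) = 426/5185 ≈ 8.2160%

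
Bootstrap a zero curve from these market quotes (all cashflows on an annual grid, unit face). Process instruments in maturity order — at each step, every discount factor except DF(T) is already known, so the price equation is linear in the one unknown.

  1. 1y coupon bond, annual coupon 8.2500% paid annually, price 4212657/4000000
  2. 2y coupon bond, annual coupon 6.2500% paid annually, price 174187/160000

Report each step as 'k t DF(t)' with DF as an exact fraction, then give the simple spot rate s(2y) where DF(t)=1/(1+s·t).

step 1 [1y] bond c/1=33/400: DF=(4212657/4000000 − 33/400·(0))/(1+33/400) = 9729/10000 ≈ 0.972900
step 2 [2y] bond c/1=1/16: DF=(174187/160000 − 1/16·(0.972900))/(1+1/16) = 4837/5000 ≈ 0.967400

1 1 9729/10000
2 2 4837/5000
s(2y) = (1/(4837/5000) − 1)/(2) = 163/9674 ≈ 1.6849%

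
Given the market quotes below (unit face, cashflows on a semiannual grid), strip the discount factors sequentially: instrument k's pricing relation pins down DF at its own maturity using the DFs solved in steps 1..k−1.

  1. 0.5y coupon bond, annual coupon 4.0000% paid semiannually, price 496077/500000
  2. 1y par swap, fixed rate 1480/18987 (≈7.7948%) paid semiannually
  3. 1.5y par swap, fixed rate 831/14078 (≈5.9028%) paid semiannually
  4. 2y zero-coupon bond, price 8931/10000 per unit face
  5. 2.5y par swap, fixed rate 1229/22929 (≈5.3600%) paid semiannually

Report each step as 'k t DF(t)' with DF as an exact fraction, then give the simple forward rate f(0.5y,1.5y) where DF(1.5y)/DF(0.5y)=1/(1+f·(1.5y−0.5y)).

1 1/2 9727/10000
2 1 463/500
3 3/2 9169/10000
4 2 8931/10000
5 5/2 8771/10000
f(0.5y,1.5y) = ((9727/10000)/(9169/10000) − 1)/(1) = 558/9169 ≈ 6.0857%

step 1 [0.5y] bond c/2=1/50: DF=(496077/500000 − 1/50·(0))/(1+1/50) = 9727/10000 ≈ 0.972700
step 2 [1y] swap r/2=740/18987: DF=(1 − 740/18987·(0.972700))/(1+740/18987) = 463/500 ≈ 0.926000
step 3 [1.5y] swap r/2=831/28156: DF=(1 − 831/28156·(0.972700+0.926000))/(1+831/28156) = 9169/10000 ≈ 0.916900
step 4 [2y] zero: DF = P = 8931/10000 ≈ 0.893100
step 5 [2.5y] swap r/2=1229/45858: DF=(1 − 1229/45858·(0.972700+0.926000+0.916900+0.893100))/(1+1229/45858) = 8771/10000 ≈ 0.877100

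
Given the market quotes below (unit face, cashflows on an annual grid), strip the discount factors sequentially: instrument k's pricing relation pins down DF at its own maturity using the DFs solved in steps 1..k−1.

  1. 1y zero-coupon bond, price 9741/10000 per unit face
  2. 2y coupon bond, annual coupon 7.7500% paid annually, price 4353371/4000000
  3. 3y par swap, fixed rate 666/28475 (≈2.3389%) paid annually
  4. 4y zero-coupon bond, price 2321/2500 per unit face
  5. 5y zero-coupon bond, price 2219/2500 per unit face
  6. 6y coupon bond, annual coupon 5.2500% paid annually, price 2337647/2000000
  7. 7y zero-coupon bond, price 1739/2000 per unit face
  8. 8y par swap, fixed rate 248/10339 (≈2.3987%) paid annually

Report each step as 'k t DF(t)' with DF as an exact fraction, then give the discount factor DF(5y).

1 1 9741/10000
2 2 47/50
3 3 4667/5000
4 4 2321/2500
5 5 2219/2500
6 6 8779/10000
7 7 1739/2000
8 8 1033/1250
DF(5y) = 2219/2500 ≈ 0.887600

step 1 [1y] zero: DF = P = 9741/10000 ≈ 0.974100
step 2 [2y] bond c/1=31/400: DF=(4353371/4000000 − 31/400·(0.974100))/(1+31/400) = 47/50 ≈ 0.940000
step 3 [3y] swap r/1=666/28475: DF=(1 − 666/28475·(0.974100+0.940000))/(1+666/28475) = 4667/5000 ≈ 0.933400
step 4 [4y] zero: DF = P = 2321/2500 ≈ 0.928400
step 5 [5y] zero: DF = P = 2219/2500 ≈ 0.887600
step 6 [6y] bond c/1=21/400: DF=(2337647/2000000 − 21/400·(0.974100+0.940000+0.933400+0.928400+0.887600))/(1+21/400) = 8779/10000 ≈ 0.877900
step 7 [7y] zero: DF = P = 1739/2000 ≈ 0.869500
step 8 [8y] swap r/1=248/10339: DF=(1 − 248/10339·(0.974100+0.940000+0.933400+0.928400+0.887600+0.877900+0.869500))/(1+248/10339) = 1033/1250 ≈ 0.826400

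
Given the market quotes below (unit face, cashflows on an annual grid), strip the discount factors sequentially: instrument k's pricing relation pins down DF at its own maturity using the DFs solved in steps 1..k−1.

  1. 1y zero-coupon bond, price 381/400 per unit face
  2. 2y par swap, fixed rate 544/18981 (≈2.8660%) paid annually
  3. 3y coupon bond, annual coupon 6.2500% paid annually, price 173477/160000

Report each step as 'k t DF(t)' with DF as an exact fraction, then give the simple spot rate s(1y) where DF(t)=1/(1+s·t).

1 1 381/400
2 2 591/625
3 3 568/625
s(1y) = (1/(381/400) − 1)/(1) = 19/381 ≈ 4.9869%

step 1 [1y] zero: DF = P = 381/400 ≈ 0.952500
step 2 [2y] swap r/1=544/18981: DF=(1 − 544/18981·(0.952500))/(1+544/18981) = 591/625 ≈ 0.945600
step 3 [3y] bond c/1=1/16: DF=(173477/160000 − 1/16·(0.952500+0.945600))/(1+1/16) = 568/625 ≈ 0.908800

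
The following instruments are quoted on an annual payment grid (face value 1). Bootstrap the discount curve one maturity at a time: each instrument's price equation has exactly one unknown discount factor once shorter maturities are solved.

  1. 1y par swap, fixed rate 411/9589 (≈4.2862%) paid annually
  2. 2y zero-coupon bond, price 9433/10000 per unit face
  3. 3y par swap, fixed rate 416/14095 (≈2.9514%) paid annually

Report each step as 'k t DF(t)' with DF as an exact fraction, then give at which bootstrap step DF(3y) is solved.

1 1 9589/10000
2 2 9433/10000
3 3 573/625
DF(3y) is solved at step 3

step 1 [1y] swap r/1=411/9589: DF=(1 − 411/9589·(0))/(1+411/9589) = 9589/10000 ≈ 0.958900
step 2 [2y] zero: DF = P = 9433/10000 ≈ 0.943300
step 3 [3y] swap r/1=416/14095: DF=(1 − 416/14095·(0.958900+0.943300))/(1+416/14095) = 573/625 ≈ 0.916800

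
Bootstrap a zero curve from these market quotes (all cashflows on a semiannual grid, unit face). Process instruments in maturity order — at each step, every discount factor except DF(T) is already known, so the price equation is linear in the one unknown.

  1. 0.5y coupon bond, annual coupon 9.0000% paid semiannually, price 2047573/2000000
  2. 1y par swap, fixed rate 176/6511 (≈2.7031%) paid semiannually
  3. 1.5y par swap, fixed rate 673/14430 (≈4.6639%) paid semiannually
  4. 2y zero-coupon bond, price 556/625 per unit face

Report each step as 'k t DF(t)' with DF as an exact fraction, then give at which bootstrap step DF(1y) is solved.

1 1/2 9797/10000
2 1 1217/1250
3 3/2 9327/10000
4 2 556/625
DF(1y) is solved at step 2

step 1 [0.5y] bond c/2=9/200: DF=(2047573/2000000 − 9/200·(0))/(1+9/200) = 9797/10000 ≈ 0.979700
step 2 [1y] swap r/2=88/6511: DF=(1 − 88/6511·(0.979700))/(1+88/6511) = 1217/1250 ≈ 0.973600
step 3 [1.5y] swap r/2=673/28860: DF=(1 − 673/28860·(0.979700+0.973600))/(1+673/28860) = 9327/10000 ≈ 0.932700
step 4 [2y] zero: DF = P = 556/625 ≈ 0.889600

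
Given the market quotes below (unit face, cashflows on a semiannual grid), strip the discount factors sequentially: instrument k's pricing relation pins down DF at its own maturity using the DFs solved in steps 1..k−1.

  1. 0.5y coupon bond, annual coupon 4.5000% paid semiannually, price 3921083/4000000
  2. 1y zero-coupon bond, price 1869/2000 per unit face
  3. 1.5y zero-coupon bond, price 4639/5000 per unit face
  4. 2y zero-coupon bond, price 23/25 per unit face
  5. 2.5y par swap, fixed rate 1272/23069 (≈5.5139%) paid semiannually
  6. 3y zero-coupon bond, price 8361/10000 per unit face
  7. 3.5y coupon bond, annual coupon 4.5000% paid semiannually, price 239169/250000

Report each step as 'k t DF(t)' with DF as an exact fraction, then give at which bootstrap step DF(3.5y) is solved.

1 1/2 9587/10000
2 1 1869/2000
3 3/2 4639/5000
4 2 23/25
5 5/2 1091/1250
6 3 8361/10000
7 7/2 8157/10000
DF(3.5y) is solved at step 7

step 1 [0.5y] bond c/2=9/400: DF=(3921083/4000000 − 9/400·(0))/(1+9/400) = 9587/10000 ≈ 0.958700
step 2 [1y] zero: DF = P = 1869/2000 ≈ 0.934500
step 3 [1.5y] zero: DF = P = 4639/5000 ≈ 0.927800
step 4 [2y] zero: DF = P = 23/25 ≈ 0.920000
step 5 [2.5y] swap r/2=636/23069: DF=(1 − 636/23069·(0.958700+0.934500+0.927800+0.920000))/(1+636/23069) = 1091/1250 ≈ 0.872800
step 6 [3y] zero: DF = P = 8361/10000 ≈ 0.836100
step 7 [3.5y] bond c/2=9/400: DF=(239169/250000 − 9/400·(0.958700+0.934500+0.927800+0.920000+0.872800+0.836100))/(1+9/400) = 8157/10000 ≈ 0.815700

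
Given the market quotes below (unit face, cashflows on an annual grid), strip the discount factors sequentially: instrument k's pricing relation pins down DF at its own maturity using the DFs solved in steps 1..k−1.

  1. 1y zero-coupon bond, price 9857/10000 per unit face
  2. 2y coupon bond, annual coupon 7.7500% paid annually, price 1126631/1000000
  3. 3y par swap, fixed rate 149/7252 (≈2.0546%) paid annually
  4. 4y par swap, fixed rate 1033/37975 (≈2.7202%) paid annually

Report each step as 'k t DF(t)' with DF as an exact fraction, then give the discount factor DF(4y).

step 1 [1y] zero: DF = P = 9857/10000 ≈ 0.985700
step 2 [2y] bond c/1=31/400: DF=(1126631/1000000 − 31/400·(0.985700))/(1+31/400) = 9747/10000 ≈ 0.974700
step 3 [3y] swap r/1=149/7252: DF=(1 − 149/7252·(0.985700+0.974700))/(1+149/7252) = 2351/2500 ≈ 0.940400
step 4 [4y] swap r/1=1033/37975: DF=(1 − 1033/37975·(0.985700+0.974700+0.940400))/(1+1033/37975) = 8967/10000 ≈ 0.896700

1 1 9857/10000
2 2 9747/10000
3 3 2351/2500
4 4 8967/10000
DF(4y) = 8967/10000 ≈ 0.896700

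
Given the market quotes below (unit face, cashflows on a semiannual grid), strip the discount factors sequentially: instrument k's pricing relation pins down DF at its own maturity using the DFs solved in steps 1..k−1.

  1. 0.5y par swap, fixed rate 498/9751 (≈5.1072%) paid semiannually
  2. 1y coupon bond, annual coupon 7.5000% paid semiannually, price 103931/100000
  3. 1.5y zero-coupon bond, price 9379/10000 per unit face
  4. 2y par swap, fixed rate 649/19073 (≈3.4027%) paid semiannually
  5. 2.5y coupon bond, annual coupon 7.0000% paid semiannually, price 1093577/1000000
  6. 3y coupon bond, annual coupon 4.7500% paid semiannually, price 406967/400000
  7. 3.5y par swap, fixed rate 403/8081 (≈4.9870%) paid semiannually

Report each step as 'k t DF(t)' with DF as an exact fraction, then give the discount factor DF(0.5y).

step 1 [0.5y] swap r/2=249/9751: DF=(1 − 249/9751·(0))/(1+249/9751) = 9751/10000 ≈ 0.975100
step 2 [1y] bond c/2=3/80: DF=(103931/100000 − 3/80·(0.975100))/(1+3/80) = 1933/2000 ≈ 0.966500
step 3 [1.5y] zero: DF = P = 9379/10000 ≈ 0.937900
step 4 [2y] swap r/2=649/38146: DF=(1 − 649/38146·(0.975100+0.966500+0.937900))/(1+649/38146) = 9351/10000 ≈ 0.935100
step 5 [2.5y] bond c/2=7/200: DF=(1093577/1000000 − 7/200·(0.975100+0.966500+0.937900+0.935100))/(1+7/200) = 2319/2500 ≈ 0.927600
step 6 [3y] bond c/2=19/800: DF=(406967/400000 − 19/800·(0.975100+0.966500+0.937900+0.935100+0.927600))/(1+19/800) = 4419/5000 ≈ 0.883800
step 7 [3.5y] swap r/2=403/16162: DF=(1 − 403/16162·(0.975100+0.966500+0.937900+0.935100+0.927600+0.883800))/(1+403/16162) = 2097/2500 ≈ 0.838800

1 1/2 9751/10000
2 1 1933/2000
3 3/2 9379/10000
4 2 9351/10000
5 5/2 2319/2500
6 3 4419/5000
7 7/2 2097/2500
DF(0.5y) = 9751/10000 ≈ 0.975100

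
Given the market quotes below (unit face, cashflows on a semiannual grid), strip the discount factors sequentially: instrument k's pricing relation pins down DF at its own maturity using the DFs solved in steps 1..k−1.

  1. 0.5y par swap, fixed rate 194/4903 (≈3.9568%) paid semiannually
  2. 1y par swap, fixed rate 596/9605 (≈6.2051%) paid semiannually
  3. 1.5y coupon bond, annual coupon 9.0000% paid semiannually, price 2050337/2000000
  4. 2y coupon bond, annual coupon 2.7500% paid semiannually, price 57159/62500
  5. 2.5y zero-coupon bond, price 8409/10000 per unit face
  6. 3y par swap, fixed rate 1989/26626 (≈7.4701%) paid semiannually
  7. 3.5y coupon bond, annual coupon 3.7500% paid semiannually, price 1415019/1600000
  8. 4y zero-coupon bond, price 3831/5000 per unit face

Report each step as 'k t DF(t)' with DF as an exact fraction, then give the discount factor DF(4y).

step 1 [0.5y] swap r/2=97/4903: DF=(1 − 97/4903·(0))/(1+97/4903) = 4903/5000 ≈ 0.980600
step 2 [1y] swap r/2=298/9605: DF=(1 − 298/9605·(0.980600))/(1+298/9605) = 2351/2500 ≈ 0.940400
step 3 [1.5y] bond c/2=9/200: DF=(2050337/2000000 − 9/200·(0.980600+0.940400))/(1+9/200) = 8983/10000 ≈ 0.898300
step 4 [2y] bond c/2=11/800: DF=(57159/62500 − 11/800·(0.980600+0.940400+0.898300))/(1+11/800) = 8639/10000 ≈ 0.863900
step 5 [2.5y] zero: DF = P = 8409/10000 ≈ 0.840900
step 6 [3y] swap r/2=1989/53252: DF=(1 − 1989/53252·(0.980600+0.940400+0.898300+0.863900+0.840900))/(1+1989/53252) = 8011/10000 ≈ 0.801100
step 7 [3.5y] bond c/2=3/160: DF=(1415019/1600000 − 3/160·(0.980600+0.940400+0.898300+0.863900+0.840900+0.801100))/(1+3/160) = 7701/10000 ≈ 0.770100
step 8 [4y] zero: DF = P = 3831/5000 ≈ 0.766200

1 1/2 4903/5000
2 1 2351/2500
3 3/2 8983/10000
4 2 8639/10000
5 5/2 8409/10000
6 3 8011/10000
7 7/2 7701/10000
8 4 3831/5000
DF(4y) = 3831/5000 ≈ 0.766200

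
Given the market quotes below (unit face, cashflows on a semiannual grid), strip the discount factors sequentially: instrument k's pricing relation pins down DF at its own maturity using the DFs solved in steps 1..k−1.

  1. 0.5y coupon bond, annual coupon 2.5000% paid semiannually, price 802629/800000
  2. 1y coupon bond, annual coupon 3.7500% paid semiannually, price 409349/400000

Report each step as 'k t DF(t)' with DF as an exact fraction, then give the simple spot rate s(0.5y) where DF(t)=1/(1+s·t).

step 1 [0.5y] bond c/2=1/80: DF=(802629/800000 − 1/80·(0))/(1+1/80) = 9909/10000 ≈ 0.990900
step 2 [1y] bond c/2=3/160: DF=(409349/400000 − 3/160·(0.990900))/(1+3/160) = 9863/10000 ≈ 0.986300

1 1/2 9909/10000
2 1 9863/10000
s(0.5y) = (1/(9909/10000) − 1)/(1/2) = 182/9909 ≈ 1.8367%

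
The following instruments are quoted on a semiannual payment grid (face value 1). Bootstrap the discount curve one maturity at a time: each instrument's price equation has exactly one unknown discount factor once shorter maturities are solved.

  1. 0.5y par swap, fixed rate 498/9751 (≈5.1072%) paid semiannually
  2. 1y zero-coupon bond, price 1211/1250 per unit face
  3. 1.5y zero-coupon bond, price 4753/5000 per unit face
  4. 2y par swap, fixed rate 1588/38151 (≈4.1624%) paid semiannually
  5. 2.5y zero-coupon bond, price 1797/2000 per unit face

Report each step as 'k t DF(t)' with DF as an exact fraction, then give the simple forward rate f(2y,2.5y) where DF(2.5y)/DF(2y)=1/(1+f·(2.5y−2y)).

1 1/2 9751/10000
2 1 1211/1250
3 3/2 4753/5000
4 2 4603/5000
5 5/2 1797/2000
f(2y,2.5y) = ((4603/5000)/(1797/2000) − 1)/(1/2) = 442/8985 ≈ 4.9193%

step 1 [0.5y] swap r/2=249/9751: DF=(1 − 249/9751·(0))/(1+249/9751) = 9751/10000 ≈ 0.975100
step 2 [1y] zero: DF = P = 1211/1250 ≈ 0.968800
step 3 [1.5y] zero: DF = P = 4753/5000 ≈ 0.950600
step 4 [2y] swap r/2=794/38151: DF=(1 − 794/38151·(0.975100+0.968800+0.950600))/(1+794/38151) = 4603/5000 ≈ 0.920600
step 5 [2.5y] zero: DF = P = 1797/2000 ≈ 0.898500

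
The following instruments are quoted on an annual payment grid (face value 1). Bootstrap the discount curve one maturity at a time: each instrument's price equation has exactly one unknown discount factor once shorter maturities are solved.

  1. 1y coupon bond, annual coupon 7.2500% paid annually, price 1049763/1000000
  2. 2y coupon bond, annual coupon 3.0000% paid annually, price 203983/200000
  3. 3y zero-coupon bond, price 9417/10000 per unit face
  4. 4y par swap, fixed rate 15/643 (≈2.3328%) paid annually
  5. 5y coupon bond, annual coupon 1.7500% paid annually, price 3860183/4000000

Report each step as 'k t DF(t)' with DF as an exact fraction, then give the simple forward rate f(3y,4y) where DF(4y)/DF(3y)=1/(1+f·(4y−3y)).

step 1 [1y] bond c/1=29/400: DF=(1049763/1000000 − 29/400·(0))/(1+29/400) = 2447/2500 ≈ 0.978800
step 2 [2y] bond c/1=3/100: DF=(203983/200000 − 3/100·(0.978800))/(1+3/100) = 9617/10000 ≈ 0.961700
step 3 [3y] zero: DF = P = 9417/10000 ≈ 0.941700
step 4 [4y] swap r/1=15/643: DF=(1 − 15/643·(0.978800+0.961700+0.941700))/(1+15/643) = 1823/2000 ≈ 0.911500
step 5 [5y] bond c/1=7/400: DF=(3860183/4000000 − 7/400·(0.978800+0.961700+0.941700+0.911500))/(1+7/400) = 552/625 ≈ 0.883200

1 1 2447/2500
2 2 9617/10000
3 3 9417/10000
4 4 1823/2000
5 5 552/625
f(3y,4y) = ((9417/10000)/(1823/2000) − 1)/(1) = 302/9115 ≈ 3.3132%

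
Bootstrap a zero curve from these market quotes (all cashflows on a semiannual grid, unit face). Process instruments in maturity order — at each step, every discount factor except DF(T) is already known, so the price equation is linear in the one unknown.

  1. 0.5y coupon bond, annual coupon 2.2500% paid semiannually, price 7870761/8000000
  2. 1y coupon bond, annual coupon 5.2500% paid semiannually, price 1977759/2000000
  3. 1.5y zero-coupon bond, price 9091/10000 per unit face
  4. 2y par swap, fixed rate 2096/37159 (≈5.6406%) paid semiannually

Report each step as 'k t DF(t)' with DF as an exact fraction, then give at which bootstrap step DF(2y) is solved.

step 1 [0.5y] bond c/2=9/800: DF=(7870761/8000000 − 9/800·(0))/(1+9/800) = 9729/10000 ≈ 0.972900
step 2 [1y] bond c/2=21/800: DF=(1977759/2000000 − 21/800·(0.972900))/(1+21/800) = 9387/10000 ≈ 0.938700
step 3 [1.5y] zero: DF = P = 9091/10000 ≈ 0.909100
step 4 [2y] swap r/2=1048/37159: DF=(1 − 1048/37159·(0.972900+0.938700+0.909100))/(1+1048/37159) = 1119/1250 ≈ 0.895200

1 1/2 9729/10000
2 1 9387/10000
3 3/2 9091/10000
4 2 1119/1250
DF(2y) is solved at step 4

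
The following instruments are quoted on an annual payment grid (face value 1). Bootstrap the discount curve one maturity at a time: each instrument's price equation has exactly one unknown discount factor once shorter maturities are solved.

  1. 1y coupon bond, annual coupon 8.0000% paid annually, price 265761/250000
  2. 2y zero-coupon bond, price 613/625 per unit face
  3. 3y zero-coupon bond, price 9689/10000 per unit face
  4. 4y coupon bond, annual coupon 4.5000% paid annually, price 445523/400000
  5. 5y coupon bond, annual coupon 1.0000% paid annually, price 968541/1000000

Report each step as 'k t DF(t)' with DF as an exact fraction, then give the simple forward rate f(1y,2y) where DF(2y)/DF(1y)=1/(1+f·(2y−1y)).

step 1 [1y] bond c/1=2/25: DF=(265761/250000 − 2/25·(0))/(1+2/25) = 9843/10000 ≈ 0.984300
step 2 [2y] zero: DF = P = 613/625 ≈ 0.980800
step 3 [3y] zero: DF = P = 9689/10000 ≈ 0.968900
step 4 [4y] bond c/1=9/200: DF=(445523/400000 − 9/200·(0.984300+0.980800+0.968900))/(1+9/200) = 1879/2000 ≈ 0.939500
step 5 [5y] bond c/1=1/100: DF=(968541/1000000 − 1/100·(0.984300+0.980800+0.968900+0.939500))/(1+1/100) = 4603/5000 ≈ 0.920600

1 1 9843/10000
2 2 613/625
3 3 9689/10000
4 4 1879/2000
5 5 4603/5000
f(1y,2y) = ((9843/10000)/(613/625) − 1)/(1) = 35/9808 ≈ 0.3569%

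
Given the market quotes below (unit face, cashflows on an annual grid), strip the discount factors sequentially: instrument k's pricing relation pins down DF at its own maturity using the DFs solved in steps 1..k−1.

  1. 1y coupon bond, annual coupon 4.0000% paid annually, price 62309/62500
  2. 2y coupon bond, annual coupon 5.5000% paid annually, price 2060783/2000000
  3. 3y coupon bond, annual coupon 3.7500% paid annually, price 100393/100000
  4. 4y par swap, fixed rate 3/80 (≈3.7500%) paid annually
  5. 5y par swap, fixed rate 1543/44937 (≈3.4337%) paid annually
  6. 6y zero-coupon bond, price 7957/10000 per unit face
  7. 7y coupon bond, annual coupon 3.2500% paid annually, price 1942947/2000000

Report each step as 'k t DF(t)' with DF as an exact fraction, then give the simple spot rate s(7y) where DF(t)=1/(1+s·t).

step 1 [1y] bond c/1=1/25: DF=(62309/62500 − 1/25·(0))/(1+1/25) = 4793/5000 ≈ 0.958600
step 2 [2y] bond c/1=11/200: DF=(2060783/2000000 − 11/200·(0.958600))/(1+11/200) = 9267/10000 ≈ 0.926700
step 3 [3y] bond c/1=3/80: DF=(100393/100000 − 3/80·(0.958600+0.926700))/(1+3/80) = 1799/2000 ≈ 0.899500
step 4 [4y] swap r/1=3/80: DF=(1 − 3/80·(0.958600+0.926700+0.899500))/(1+3/80) = 1079/1250 ≈ 0.863200
step 5 [5y] swap r/1=1543/44937: DF=(1 − 1543/44937·(0.958600+0.926700+0.899500+0.863200))/(1+1543/44937) = 8457/10000 ≈ 0.845700
step 6 [6y] zero: DF = P = 7957/10000 ≈ 0.795700
step 7 [7y] bond c/1=13/400: DF=(1942947/2000000 − 13/400·(0.958600+0.926700+0.899500+0.863200+0.845700+0.795700))/(1+13/400) = 484/625 ≈ 0.774400

1 1 4793/5000
2 2 9267/10000
3 3 1799/2000
4 4 1079/1250
5 5 8457/10000
6 6 7957/10000
7 7 484/625
s(7y) = (1/(484/625) − 1)/(7) = 141/3388 ≈ 4.1617%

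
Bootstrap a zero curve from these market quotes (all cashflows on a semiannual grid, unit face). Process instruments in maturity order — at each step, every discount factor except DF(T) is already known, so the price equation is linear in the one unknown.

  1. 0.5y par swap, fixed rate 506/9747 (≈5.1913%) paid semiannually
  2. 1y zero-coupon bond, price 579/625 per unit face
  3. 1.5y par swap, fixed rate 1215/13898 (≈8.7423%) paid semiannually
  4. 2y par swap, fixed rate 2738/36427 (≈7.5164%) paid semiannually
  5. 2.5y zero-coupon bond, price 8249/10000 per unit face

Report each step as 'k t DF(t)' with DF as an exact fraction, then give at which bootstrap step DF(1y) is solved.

step 1 [0.5y] swap r/2=253/9747: DF=(1 − 253/9747·(0))/(1+253/9747) = 9747/10000 ≈ 0.974700
step 2 [1y] zero: DF = P = 579/625 ≈ 0.926400
step 3 [1.5y] swap r/2=1215/27796: DF=(1 − 1215/27796·(0.974700+0.926400))/(1+1215/27796) = 1757/2000 ≈ 0.878500
step 4 [2y] swap r/2=1369/36427: DF=(1 − 1369/36427·(0.974700+0.926400+0.878500))/(1+1369/36427) = 8631/10000 ≈ 0.863100
step 5 [2.5y] zero: DF = P = 8249/10000 ≈ 0.824900

1 1/2 9747/10000
2 1 579/625
3 3/2 1757/2000
4 2 8631/10000
5 5/2 8249/10000
DF(1y) is solved at step 2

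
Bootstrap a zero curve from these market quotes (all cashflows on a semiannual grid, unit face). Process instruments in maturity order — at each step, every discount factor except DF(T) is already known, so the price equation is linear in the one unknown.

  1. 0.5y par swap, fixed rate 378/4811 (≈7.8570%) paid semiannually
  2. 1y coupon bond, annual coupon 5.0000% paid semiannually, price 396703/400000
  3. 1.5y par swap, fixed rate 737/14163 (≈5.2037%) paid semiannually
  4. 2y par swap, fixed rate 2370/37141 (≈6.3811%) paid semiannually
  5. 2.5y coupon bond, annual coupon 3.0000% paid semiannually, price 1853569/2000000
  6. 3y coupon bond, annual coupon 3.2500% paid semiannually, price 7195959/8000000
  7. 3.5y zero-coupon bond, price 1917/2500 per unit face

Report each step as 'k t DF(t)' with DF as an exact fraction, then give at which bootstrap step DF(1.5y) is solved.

1 1/2 4811/5000
2 1 9441/10000
3 3/2 9263/10000
4 2 1763/2000
5 5/2 4291/5000
6 3 203/250
7 7/2 1917/2500
DF(1.5y) is solved at step 3

step 1 [0.5y] swap r/2=189/4811: DF=(1 − 189/4811·(0))/(1+189/4811) = 4811/5000 ≈ 0.962200
step 2 [1y] bond c/2=1/40: DF=(396703/400000 − 1/40·(0.962200))/(1+1/40) = 9441/10000 ≈ 0.944100
step 3 [1.5y] swap r/2=737/28326: DF=(1 − 737/28326·(0.962200+0.944100))/(1+737/28326) = 9263/10000 ≈ 0.926300
step 4 [2y] swap r/2=1185/37141: DF=(1 − 1185/37141·(0.962200+0.944100+0.926300))/(1+1185/37141) = 1763/2000 ≈ 0.881500
step 5 [2.5y] bond c/2=3/200: DF=(1853569/2000000 − 3/200·(0.962200+0.944100+0.926300+0.881500))/(1+3/200) = 4291/5000 ≈ 0.858200
step 6 [3y] bond c/2=13/800: DF=(7195959/8000000 − 13/800·(0.962200+0.944100+0.926300+0.881500+0.858200))/(1+13/800) = 203/250 ≈ 0.812000
step 7 [3.5y] zero: DF = P = 1917/2500 ≈ 0.766800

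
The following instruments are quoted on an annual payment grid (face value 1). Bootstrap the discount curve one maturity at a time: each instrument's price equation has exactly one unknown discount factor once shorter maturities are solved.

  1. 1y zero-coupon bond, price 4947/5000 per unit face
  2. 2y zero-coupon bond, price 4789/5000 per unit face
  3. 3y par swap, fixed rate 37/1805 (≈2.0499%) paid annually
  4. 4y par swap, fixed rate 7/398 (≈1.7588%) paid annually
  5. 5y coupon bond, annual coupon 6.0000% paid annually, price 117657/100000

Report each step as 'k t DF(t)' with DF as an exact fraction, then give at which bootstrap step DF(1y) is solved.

step 1 [1y] zero: DF = P = 4947/5000 ≈ 0.989400
step 2 [2y] zero: DF = P = 4789/5000 ≈ 0.957800
step 3 [3y] swap r/1=37/1805: DF=(1 − 37/1805·(0.989400+0.957800))/(1+37/1805) = 588/625 ≈ 0.940800
step 4 [4y] swap r/1=7/398: DF=(1 − 7/398·(0.989400+0.957800+0.940800))/(1+7/398) = 583/625 ≈ 0.932800
step 5 [5y] bond c/1=3/50: DF=(117657/100000 − 3/50·(0.989400+0.957800+0.940800+0.932800))/(1+3/50) = 8937/10000 ≈ 0.893700

1 1 4947/5000
2 2 4789/5000
3 3 588/625
4 4 583/625
5 5 8937/10000
DF(1y) is solved at step 1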